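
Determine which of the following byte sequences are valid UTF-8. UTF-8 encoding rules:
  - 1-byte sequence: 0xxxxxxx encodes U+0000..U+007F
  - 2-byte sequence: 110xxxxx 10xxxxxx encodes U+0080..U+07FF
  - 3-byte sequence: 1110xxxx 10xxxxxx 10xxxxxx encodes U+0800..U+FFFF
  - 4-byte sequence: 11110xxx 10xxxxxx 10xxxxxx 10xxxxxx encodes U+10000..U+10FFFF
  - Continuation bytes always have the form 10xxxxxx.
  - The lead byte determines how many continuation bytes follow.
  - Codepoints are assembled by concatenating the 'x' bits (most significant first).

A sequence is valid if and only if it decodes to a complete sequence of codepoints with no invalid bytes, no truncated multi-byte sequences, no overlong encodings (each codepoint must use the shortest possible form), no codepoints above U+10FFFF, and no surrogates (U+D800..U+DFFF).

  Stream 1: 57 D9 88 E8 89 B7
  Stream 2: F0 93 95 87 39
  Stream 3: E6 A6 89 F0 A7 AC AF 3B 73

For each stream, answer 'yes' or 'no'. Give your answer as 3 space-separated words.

Stream 1: decodes cleanly. VALID
Stream 2: decodes cleanly. VALID
Stream 3: decodes cleanly. VALID

Answer: yes yes yes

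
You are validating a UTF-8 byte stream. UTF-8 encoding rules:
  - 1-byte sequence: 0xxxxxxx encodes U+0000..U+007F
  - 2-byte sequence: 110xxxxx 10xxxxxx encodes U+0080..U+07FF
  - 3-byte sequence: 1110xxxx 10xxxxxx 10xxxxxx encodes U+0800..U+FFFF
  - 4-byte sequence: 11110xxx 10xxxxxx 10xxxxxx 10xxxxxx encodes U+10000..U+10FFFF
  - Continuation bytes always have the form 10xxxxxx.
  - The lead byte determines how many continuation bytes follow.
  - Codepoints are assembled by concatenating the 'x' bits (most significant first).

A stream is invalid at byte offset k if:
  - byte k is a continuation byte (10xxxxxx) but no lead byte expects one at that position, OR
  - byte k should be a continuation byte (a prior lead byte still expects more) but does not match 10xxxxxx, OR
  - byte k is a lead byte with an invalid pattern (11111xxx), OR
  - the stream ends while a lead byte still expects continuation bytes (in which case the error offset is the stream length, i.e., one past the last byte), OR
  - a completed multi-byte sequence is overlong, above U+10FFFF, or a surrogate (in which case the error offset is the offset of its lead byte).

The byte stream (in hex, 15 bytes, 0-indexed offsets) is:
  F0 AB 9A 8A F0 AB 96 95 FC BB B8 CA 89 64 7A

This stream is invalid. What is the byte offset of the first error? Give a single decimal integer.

Answer: 8

Derivation:
Byte[0]=F0: 4-byte lead, need 3 cont bytes. acc=0x0
Byte[1]=AB: continuation. acc=(acc<<6)|0x2B=0x2B
Byte[2]=9A: continuation. acc=(acc<<6)|0x1A=0xADA
Byte[3]=8A: continuation. acc=(acc<<6)|0x0A=0x2B68A
Completed: cp=U+2B68A (starts at byte 0)
Byte[4]=F0: 4-byte lead, need 3 cont bytes. acc=0x0
Byte[5]=AB: continuation. acc=(acc<<6)|0x2B=0x2B
Byte[6]=96: continuation. acc=(acc<<6)|0x16=0xAD6
Byte[7]=95: continuation. acc=(acc<<6)|0x15=0x2B595
Completed: cp=U+2B595 (starts at byte 4)
Byte[8]=FC: INVALID lead byte (not 0xxx/110x/1110/11110)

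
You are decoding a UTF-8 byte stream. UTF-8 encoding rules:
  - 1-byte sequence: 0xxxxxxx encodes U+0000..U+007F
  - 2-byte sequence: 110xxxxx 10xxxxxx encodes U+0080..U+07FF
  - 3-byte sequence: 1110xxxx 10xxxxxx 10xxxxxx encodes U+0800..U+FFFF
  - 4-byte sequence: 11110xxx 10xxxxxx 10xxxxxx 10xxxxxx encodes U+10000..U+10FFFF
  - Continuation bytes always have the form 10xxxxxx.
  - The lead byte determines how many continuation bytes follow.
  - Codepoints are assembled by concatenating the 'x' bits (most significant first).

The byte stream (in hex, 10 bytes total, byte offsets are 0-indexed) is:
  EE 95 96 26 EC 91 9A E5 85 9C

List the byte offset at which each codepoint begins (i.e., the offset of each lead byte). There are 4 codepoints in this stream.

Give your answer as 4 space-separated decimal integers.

Byte[0]=EE: 3-byte lead, need 2 cont bytes. acc=0xE
Byte[1]=95: continuation. acc=(acc<<6)|0x15=0x395
Byte[2]=96: continuation. acc=(acc<<6)|0x16=0xE556
Completed: cp=U+E556 (starts at byte 0)
Byte[3]=26: 1-byte ASCII. cp=U+0026
Byte[4]=EC: 3-byte lead, need 2 cont bytes. acc=0xC
Byte[5]=91: continuation. acc=(acc<<6)|0x11=0x311
Byte[6]=9A: continuation. acc=(acc<<6)|0x1A=0xC45A
Completed: cp=U+C45A (starts at byte 4)
Byte[7]=E5: 3-byte lead, need 2 cont bytes. acc=0x5
Byte[8]=85: continuation. acc=(acc<<6)|0x05=0x145
Byte[9]=9C: continuation. acc=(acc<<6)|0x1C=0x515C
Completed: cp=U+515C (starts at byte 7)

Answer: 0 3 4 7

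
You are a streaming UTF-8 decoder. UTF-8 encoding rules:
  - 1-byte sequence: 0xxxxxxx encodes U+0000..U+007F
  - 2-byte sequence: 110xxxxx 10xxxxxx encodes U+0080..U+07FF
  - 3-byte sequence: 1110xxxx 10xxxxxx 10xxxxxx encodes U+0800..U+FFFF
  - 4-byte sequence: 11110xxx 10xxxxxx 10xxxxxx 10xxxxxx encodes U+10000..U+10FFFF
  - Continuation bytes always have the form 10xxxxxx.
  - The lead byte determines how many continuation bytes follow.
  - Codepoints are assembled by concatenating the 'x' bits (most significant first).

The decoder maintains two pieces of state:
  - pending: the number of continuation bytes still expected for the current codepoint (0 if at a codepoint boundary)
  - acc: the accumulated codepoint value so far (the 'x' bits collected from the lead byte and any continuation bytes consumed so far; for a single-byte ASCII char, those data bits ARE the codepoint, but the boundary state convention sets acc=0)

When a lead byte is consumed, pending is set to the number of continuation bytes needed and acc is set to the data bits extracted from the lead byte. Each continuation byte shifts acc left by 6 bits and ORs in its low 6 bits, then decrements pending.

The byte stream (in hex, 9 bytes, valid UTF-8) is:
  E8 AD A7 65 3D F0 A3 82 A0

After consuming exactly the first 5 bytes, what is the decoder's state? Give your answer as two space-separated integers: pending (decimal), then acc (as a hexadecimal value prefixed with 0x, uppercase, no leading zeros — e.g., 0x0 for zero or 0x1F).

Byte[0]=E8: 3-byte lead. pending=2, acc=0x8
Byte[1]=AD: continuation. acc=(acc<<6)|0x2D=0x22D, pending=1
Byte[2]=A7: continuation. acc=(acc<<6)|0x27=0x8B67, pending=0
Byte[3]=65: 1-byte. pending=0, acc=0x0
Byte[4]=3D: 1-byte. pending=0, acc=0x0

Answer: 0 0x0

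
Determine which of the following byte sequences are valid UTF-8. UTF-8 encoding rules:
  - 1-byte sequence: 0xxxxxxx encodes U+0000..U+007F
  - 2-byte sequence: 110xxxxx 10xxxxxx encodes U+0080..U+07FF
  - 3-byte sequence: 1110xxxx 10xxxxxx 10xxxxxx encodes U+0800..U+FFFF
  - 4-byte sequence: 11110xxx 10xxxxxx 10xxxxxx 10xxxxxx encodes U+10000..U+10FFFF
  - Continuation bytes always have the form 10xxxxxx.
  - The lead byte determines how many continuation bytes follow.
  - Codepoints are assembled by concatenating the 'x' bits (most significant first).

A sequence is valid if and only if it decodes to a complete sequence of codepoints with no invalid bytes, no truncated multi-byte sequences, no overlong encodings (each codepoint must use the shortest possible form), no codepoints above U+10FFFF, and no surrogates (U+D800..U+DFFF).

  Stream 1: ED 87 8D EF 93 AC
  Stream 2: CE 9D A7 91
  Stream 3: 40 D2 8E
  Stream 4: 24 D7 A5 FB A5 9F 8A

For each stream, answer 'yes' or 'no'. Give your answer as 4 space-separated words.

Stream 1: decodes cleanly. VALID
Stream 2: error at byte offset 2. INVALID
Stream 3: decodes cleanly. VALID
Stream 4: error at byte offset 3. INVALID

Answer: yes no yes no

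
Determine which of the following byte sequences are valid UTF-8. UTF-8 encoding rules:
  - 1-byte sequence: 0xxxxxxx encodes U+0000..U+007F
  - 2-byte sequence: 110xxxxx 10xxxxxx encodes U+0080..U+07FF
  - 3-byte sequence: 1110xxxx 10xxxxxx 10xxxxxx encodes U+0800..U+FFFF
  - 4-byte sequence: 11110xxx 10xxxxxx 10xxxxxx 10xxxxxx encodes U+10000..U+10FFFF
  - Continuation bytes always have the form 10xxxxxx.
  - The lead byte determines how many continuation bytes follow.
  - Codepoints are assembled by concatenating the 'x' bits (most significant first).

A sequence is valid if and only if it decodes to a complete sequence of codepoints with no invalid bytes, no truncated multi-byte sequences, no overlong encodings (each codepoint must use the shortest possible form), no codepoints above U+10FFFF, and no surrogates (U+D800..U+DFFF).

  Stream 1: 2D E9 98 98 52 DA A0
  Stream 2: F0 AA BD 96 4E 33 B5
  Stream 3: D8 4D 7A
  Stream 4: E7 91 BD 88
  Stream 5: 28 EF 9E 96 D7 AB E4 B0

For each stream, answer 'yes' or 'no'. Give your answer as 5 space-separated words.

Stream 1: decodes cleanly. VALID
Stream 2: error at byte offset 6. INVALID
Stream 3: error at byte offset 1. INVALID
Stream 4: error at byte offset 3. INVALID
Stream 5: error at byte offset 8. INVALID

Answer: yes no no no no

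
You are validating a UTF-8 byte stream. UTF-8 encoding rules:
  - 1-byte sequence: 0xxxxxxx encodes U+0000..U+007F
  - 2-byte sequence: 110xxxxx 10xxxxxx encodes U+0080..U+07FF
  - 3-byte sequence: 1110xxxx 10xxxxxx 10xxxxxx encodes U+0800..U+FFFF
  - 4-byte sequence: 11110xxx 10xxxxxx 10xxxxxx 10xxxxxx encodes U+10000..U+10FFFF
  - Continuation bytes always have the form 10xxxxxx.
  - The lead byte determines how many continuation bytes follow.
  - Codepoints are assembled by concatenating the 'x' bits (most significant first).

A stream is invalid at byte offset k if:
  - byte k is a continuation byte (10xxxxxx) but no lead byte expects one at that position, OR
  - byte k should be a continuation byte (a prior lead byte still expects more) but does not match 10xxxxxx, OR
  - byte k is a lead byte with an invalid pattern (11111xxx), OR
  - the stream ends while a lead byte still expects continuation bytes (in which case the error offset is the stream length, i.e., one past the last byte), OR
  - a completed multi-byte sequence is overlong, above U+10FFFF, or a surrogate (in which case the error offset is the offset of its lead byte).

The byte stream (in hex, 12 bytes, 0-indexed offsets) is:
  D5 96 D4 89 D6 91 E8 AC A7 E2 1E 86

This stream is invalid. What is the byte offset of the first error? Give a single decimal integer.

Byte[0]=D5: 2-byte lead, need 1 cont bytes. acc=0x15
Byte[1]=96: continuation. acc=(acc<<6)|0x16=0x556
Completed: cp=U+0556 (starts at byte 0)
Byte[2]=D4: 2-byte lead, need 1 cont bytes. acc=0x14
Byte[3]=89: continuation. acc=(acc<<6)|0x09=0x509
Completed: cp=U+0509 (starts at byte 2)
Byte[4]=D6: 2-byte lead, need 1 cont bytes. acc=0x16
Byte[5]=91: continuation. acc=(acc<<6)|0x11=0x591
Completed: cp=U+0591 (starts at byte 4)
Byte[6]=E8: 3-byte lead, need 2 cont bytes. acc=0x8
Byte[7]=AC: continuation. acc=(acc<<6)|0x2C=0x22C
Byte[8]=A7: continuation. acc=(acc<<6)|0x27=0x8B27
Completed: cp=U+8B27 (starts at byte 6)
Byte[9]=E2: 3-byte lead, need 2 cont bytes. acc=0x2
Byte[10]=1E: expected 10xxxxxx continuation. INVALID

Answer: 10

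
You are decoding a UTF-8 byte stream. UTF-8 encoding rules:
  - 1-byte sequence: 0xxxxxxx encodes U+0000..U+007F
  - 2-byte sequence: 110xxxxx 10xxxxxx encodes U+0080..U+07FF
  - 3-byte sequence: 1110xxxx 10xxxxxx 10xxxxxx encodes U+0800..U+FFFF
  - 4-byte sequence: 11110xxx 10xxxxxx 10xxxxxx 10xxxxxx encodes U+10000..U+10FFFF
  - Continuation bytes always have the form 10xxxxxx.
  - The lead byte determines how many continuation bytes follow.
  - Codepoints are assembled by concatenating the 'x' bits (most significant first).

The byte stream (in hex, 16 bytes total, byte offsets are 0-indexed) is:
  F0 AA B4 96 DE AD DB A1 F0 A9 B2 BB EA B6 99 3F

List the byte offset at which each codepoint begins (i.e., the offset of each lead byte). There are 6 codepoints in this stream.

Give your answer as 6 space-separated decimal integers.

Byte[0]=F0: 4-byte lead, need 3 cont bytes. acc=0x0
Byte[1]=AA: continuation. acc=(acc<<6)|0x2A=0x2A
Byte[2]=B4: continuation. acc=(acc<<6)|0x34=0xAB4
Byte[3]=96: continuation. acc=(acc<<6)|0x16=0x2AD16
Completed: cp=U+2AD16 (starts at byte 0)
Byte[4]=DE: 2-byte lead, need 1 cont bytes. acc=0x1E
Byte[5]=AD: continuation. acc=(acc<<6)|0x2D=0x7AD
Completed: cp=U+07AD (starts at byte 4)
Byte[6]=DB: 2-byte lead, need 1 cont bytes. acc=0x1B
Byte[7]=A1: continuation. acc=(acc<<6)|0x21=0x6E1
Completed: cp=U+06E1 (starts at byte 6)
Byte[8]=F0: 4-byte lead, need 3 cont bytes. acc=0x0
Byte[9]=A9: continuation. acc=(acc<<6)|0x29=0x29
Byte[10]=B2: continuation. acc=(acc<<6)|0x32=0xA72
Byte[11]=BB: continuation. acc=(acc<<6)|0x3B=0x29CBB
Completed: cp=U+29CBB (starts at byte 8)
Byte[12]=EA: 3-byte lead, need 2 cont bytes. acc=0xA
Byte[13]=B6: continuation. acc=(acc<<6)|0x36=0x2B6
Byte[14]=99: continuation. acc=(acc<<6)|0x19=0xAD99
Completed: cp=U+AD99 (starts at byte 12)
Byte[15]=3F: 1-byte ASCII. cp=U+003F

Answer: 0 4 6 8 12 15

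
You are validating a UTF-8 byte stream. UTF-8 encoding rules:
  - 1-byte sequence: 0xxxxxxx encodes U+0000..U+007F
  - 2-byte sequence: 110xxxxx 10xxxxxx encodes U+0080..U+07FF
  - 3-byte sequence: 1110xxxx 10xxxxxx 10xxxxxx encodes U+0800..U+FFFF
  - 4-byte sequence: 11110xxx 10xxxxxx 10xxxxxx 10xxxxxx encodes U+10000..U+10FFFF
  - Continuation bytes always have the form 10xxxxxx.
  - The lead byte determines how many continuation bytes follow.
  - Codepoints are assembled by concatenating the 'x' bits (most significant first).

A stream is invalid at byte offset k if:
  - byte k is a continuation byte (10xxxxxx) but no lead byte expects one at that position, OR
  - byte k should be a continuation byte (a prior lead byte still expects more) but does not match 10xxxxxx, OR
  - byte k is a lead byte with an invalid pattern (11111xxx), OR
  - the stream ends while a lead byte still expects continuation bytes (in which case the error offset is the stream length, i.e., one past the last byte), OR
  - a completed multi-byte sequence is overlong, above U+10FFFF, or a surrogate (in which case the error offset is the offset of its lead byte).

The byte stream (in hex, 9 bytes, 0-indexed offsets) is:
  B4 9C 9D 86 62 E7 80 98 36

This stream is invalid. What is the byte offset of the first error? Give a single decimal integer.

Answer: 0

Derivation:
Byte[0]=B4: INVALID lead byte (not 0xxx/110x/1110/11110)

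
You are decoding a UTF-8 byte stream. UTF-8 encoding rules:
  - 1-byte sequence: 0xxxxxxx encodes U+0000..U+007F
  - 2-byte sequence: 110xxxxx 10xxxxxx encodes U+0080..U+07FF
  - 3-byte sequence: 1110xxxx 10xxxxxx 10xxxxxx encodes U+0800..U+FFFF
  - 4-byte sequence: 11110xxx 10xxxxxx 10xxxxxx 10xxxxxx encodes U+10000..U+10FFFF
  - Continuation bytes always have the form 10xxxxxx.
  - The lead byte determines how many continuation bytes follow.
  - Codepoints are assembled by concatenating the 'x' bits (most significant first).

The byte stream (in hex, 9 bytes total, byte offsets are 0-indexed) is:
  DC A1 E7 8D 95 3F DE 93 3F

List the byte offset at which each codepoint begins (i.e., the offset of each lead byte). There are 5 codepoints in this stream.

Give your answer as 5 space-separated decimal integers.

Answer: 0 2 5 6 8

Derivation:
Byte[0]=DC: 2-byte lead, need 1 cont bytes. acc=0x1C
Byte[1]=A1: continuation. acc=(acc<<6)|0x21=0x721
Completed: cp=U+0721 (starts at byte 0)
Byte[2]=E7: 3-byte lead, need 2 cont bytes. acc=0x7
Byte[3]=8D: continuation. acc=(acc<<6)|0x0D=0x1CD
Byte[4]=95: continuation. acc=(acc<<6)|0x15=0x7355
Completed: cp=U+7355 (starts at byte 2)
Byte[5]=3F: 1-byte ASCII. cp=U+003F
Byte[6]=DE: 2-byte lead, need 1 cont bytes. acc=0x1E
Byte[7]=93: continuation. acc=(acc<<6)|0x13=0x793
Completed: cp=U+0793 (starts at byte 6)
Byte[8]=3F: 1-byte ASCII. cp=U+003F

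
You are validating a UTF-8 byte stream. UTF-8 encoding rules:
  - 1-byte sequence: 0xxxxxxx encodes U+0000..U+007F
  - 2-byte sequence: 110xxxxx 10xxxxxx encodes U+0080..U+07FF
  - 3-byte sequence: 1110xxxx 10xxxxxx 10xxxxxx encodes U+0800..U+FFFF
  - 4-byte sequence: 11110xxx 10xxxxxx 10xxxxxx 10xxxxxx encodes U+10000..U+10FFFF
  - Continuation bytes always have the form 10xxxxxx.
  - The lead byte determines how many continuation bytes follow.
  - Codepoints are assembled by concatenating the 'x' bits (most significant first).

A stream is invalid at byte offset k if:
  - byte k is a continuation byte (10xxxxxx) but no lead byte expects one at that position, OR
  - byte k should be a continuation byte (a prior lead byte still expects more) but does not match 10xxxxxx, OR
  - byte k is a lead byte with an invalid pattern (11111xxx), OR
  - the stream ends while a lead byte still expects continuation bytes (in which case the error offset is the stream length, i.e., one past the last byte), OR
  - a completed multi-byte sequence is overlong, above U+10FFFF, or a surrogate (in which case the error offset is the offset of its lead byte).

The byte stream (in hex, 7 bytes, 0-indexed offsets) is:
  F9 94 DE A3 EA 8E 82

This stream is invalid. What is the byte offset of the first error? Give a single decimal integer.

Byte[0]=F9: INVALID lead byte (not 0xxx/110x/1110/11110)

Answer: 0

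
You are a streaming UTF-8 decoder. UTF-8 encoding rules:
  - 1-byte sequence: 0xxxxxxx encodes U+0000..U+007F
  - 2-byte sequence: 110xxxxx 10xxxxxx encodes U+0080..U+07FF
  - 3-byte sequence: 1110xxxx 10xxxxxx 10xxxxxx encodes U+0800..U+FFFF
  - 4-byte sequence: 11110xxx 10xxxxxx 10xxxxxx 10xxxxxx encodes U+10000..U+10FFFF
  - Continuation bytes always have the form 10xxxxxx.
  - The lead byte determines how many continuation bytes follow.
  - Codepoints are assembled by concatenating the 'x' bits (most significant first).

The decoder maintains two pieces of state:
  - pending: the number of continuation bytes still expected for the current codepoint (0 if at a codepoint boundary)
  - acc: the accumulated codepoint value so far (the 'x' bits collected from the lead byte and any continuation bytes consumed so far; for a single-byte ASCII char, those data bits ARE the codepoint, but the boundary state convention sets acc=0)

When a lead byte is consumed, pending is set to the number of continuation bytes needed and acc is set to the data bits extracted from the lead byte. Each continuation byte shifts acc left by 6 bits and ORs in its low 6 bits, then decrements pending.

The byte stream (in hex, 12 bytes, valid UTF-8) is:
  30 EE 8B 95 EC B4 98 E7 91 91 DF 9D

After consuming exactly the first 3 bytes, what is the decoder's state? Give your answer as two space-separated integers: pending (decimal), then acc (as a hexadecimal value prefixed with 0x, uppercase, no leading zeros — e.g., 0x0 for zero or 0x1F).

Answer: 1 0x38B

Derivation:
Byte[0]=30: 1-byte. pending=0, acc=0x0
Byte[1]=EE: 3-byte lead. pending=2, acc=0xE
Byte[2]=8B: continuation. acc=(acc<<6)|0x0B=0x38B, pending=1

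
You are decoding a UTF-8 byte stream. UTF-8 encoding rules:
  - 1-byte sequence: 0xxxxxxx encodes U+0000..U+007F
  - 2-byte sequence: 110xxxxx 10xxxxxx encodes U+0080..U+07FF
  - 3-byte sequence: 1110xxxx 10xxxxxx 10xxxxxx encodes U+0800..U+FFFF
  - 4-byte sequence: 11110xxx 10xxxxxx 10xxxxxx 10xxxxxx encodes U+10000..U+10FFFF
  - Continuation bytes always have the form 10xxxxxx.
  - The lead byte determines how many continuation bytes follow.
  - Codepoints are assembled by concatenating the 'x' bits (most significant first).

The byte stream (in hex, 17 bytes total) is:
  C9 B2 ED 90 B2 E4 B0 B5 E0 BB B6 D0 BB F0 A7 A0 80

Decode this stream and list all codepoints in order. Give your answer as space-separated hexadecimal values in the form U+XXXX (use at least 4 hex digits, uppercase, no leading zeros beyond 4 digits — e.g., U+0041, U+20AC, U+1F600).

Byte[0]=C9: 2-byte lead, need 1 cont bytes. acc=0x9
Byte[1]=B2: continuation. acc=(acc<<6)|0x32=0x272
Completed: cp=U+0272 (starts at byte 0)
Byte[2]=ED: 3-byte lead, need 2 cont bytes. acc=0xD
Byte[3]=90: continuation. acc=(acc<<6)|0x10=0x350
Byte[4]=B2: continuation. acc=(acc<<6)|0x32=0xD432
Completed: cp=U+D432 (starts at byte 2)
Byte[5]=E4: 3-byte lead, need 2 cont bytes. acc=0x4
Byte[6]=B0: continuation. acc=(acc<<6)|0x30=0x130
Byte[7]=B5: continuation. acc=(acc<<6)|0x35=0x4C35
Completed: cp=U+4C35 (starts at byte 5)
Byte[8]=E0: 3-byte lead, need 2 cont bytes. acc=0x0
Byte[9]=BB: continuation. acc=(acc<<6)|0x3B=0x3B
Byte[10]=B6: continuation. acc=(acc<<6)|0x36=0xEF6
Completed: cp=U+0EF6 (starts at byte 8)
Byte[11]=D0: 2-byte lead, need 1 cont bytes. acc=0x10
Byte[12]=BB: continuation. acc=(acc<<6)|0x3B=0x43B
Completed: cp=U+043B (starts at byte 11)
Byte[13]=F0: 4-byte lead, need 3 cont bytes. acc=0x0
Byte[14]=A7: continuation. acc=(acc<<6)|0x27=0x27
Byte[15]=A0: continuation. acc=(acc<<6)|0x20=0x9E0
Byte[16]=80: continuation. acc=(acc<<6)|0x00=0x27800
Completed: cp=U+27800 (starts at byte 13)

Answer: U+0272 U+D432 U+4C35 U+0EF6 U+043B U+27800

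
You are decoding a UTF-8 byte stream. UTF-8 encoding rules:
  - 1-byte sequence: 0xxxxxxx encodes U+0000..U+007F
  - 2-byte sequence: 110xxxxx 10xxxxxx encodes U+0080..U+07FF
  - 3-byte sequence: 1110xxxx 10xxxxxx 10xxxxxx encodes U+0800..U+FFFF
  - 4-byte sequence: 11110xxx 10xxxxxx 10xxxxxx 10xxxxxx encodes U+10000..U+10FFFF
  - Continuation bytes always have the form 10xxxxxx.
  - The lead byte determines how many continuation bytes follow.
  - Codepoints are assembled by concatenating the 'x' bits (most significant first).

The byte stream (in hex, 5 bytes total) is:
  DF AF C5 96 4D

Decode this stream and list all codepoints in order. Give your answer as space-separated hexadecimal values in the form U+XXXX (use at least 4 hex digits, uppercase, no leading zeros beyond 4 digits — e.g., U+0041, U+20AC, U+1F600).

Answer: U+07EF U+0156 U+004D

Derivation:
Byte[0]=DF: 2-byte lead, need 1 cont bytes. acc=0x1F
Byte[1]=AF: continuation. acc=(acc<<6)|0x2F=0x7EF
Completed: cp=U+07EF (starts at byte 0)
Byte[2]=C5: 2-byte lead, need 1 cont bytes. acc=0x5
Byte[3]=96: continuation. acc=(acc<<6)|0x16=0x156
Completed: cp=U+0156 (starts at byte 2)
Byte[4]=4D: 1-byte ASCII. cp=U+004D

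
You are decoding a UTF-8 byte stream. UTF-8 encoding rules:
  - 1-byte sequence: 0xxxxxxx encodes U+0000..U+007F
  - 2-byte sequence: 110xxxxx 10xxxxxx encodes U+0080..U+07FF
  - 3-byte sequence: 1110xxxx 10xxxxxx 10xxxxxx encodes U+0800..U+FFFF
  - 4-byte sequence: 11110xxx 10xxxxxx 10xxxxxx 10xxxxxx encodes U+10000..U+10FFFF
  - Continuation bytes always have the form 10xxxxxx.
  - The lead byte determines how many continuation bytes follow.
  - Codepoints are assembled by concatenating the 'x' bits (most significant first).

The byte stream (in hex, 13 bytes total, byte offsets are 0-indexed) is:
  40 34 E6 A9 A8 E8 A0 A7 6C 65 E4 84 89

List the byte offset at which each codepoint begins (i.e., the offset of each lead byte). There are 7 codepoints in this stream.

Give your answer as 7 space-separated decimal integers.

Answer: 0 1 2 5 8 9 10

Derivation:
Byte[0]=40: 1-byte ASCII. cp=U+0040
Byte[1]=34: 1-byte ASCII. cp=U+0034
Byte[2]=E6: 3-byte lead, need 2 cont bytes. acc=0x6
Byte[3]=A9: continuation. acc=(acc<<6)|0x29=0x1A9
Byte[4]=A8: continuation. acc=(acc<<6)|0x28=0x6A68
Completed: cp=U+6A68 (starts at byte 2)
Byte[5]=E8: 3-byte lead, need 2 cont bytes. acc=0x8
Byte[6]=A0: continuation. acc=(acc<<6)|0x20=0x220
Byte[7]=A7: continuation. acc=(acc<<6)|0x27=0x8827
Completed: cp=U+8827 (starts at byte 5)
Byte[8]=6C: 1-byte ASCII. cp=U+006C
Byte[9]=65: 1-byte ASCII. cp=U+0065
Byte[10]=E4: 3-byte lead, need 2 cont bytes. acc=0x4
Byte[11]=84: continuation. acc=(acc<<6)|0x04=0x104
Byte[12]=89: continuation. acc=(acc<<6)|0x09=0x4109
Completed: cp=U+4109 (starts at byte 10)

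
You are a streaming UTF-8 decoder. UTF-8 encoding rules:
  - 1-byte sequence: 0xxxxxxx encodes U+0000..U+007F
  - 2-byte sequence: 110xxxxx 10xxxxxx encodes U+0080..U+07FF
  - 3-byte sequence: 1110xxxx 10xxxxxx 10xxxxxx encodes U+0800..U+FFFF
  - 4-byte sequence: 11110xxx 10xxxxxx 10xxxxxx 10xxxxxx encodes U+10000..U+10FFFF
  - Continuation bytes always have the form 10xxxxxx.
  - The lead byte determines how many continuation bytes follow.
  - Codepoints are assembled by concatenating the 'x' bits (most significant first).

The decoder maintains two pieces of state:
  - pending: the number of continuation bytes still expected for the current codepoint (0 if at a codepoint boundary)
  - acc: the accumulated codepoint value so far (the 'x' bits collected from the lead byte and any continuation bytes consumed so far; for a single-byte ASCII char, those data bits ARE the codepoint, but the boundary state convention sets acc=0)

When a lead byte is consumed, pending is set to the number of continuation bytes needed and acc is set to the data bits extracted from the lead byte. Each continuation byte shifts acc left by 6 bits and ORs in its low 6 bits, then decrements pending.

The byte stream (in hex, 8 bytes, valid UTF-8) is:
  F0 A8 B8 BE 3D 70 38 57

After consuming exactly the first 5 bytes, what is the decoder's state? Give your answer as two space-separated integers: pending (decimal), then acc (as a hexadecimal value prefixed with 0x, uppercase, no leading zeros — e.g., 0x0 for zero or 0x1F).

Answer: 0 0x0

Derivation:
Byte[0]=F0: 4-byte lead. pending=3, acc=0x0
Byte[1]=A8: continuation. acc=(acc<<6)|0x28=0x28, pending=2
Byte[2]=B8: continuation. acc=(acc<<6)|0x38=0xA38, pending=1
Byte[3]=BE: continuation. acc=(acc<<6)|0x3E=0x28E3E, pending=0
Byte[4]=3D: 1-byte. pending=0, acc=0x0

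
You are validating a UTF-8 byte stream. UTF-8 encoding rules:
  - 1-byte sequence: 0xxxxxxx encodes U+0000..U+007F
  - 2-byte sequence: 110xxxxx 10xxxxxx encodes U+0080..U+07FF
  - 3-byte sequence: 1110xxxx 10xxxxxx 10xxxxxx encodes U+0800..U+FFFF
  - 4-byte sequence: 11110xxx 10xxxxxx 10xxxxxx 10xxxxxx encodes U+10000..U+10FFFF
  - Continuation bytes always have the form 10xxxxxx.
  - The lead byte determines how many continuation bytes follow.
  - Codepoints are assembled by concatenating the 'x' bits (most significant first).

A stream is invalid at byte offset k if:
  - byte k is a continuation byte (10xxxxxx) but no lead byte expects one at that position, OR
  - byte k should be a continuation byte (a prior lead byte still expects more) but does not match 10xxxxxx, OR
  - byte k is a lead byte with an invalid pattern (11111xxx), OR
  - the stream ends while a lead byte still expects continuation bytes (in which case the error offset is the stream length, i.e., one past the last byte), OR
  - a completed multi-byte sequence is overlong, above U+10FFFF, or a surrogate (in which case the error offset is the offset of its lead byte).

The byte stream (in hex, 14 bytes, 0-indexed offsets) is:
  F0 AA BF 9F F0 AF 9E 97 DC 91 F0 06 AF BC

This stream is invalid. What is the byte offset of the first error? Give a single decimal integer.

Byte[0]=F0: 4-byte lead, need 3 cont bytes. acc=0x0
Byte[1]=AA: continuation. acc=(acc<<6)|0x2A=0x2A
Byte[2]=BF: continuation. acc=(acc<<6)|0x3F=0xABF
Byte[3]=9F: continuation. acc=(acc<<6)|0x1F=0x2AFDF
Completed: cp=U+2AFDF (starts at byte 0)
Byte[4]=F0: 4-byte lead, need 3 cont bytes. acc=0x0
Byte[5]=AF: continuation. acc=(acc<<6)|0x2F=0x2F
Byte[6]=9E: continuation. acc=(acc<<6)|0x1E=0xBDE
Byte[7]=97: continuation. acc=(acc<<6)|0x17=0x2F797
Completed: cp=U+2F797 (starts at byte 4)
Byte[8]=DC: 2-byte lead, need 1 cont bytes. acc=0x1C
Byte[9]=91: continuation. acc=(acc<<6)|0x11=0x711
Completed: cp=U+0711 (starts at byte 8)
Byte[10]=F0: 4-byte lead, need 3 cont bytes. acc=0x0
Byte[11]=06: expected 10xxxxxx continuation. INVALID

Answer: 11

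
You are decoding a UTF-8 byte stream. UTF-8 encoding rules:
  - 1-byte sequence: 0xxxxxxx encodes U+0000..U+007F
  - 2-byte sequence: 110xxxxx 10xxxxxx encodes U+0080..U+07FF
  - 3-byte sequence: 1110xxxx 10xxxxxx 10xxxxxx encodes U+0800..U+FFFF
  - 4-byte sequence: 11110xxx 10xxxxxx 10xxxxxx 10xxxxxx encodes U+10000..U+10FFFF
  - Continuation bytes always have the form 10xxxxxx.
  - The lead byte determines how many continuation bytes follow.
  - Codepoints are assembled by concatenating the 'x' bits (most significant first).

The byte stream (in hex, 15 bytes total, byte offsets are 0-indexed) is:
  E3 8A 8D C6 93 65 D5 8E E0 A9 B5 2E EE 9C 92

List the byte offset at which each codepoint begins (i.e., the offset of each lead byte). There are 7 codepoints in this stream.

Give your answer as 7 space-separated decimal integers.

Answer: 0 3 5 6 8 11 12

Derivation:
Byte[0]=E3: 3-byte lead, need 2 cont bytes. acc=0x3
Byte[1]=8A: continuation. acc=(acc<<6)|0x0A=0xCA
Byte[2]=8D: continuation. acc=(acc<<6)|0x0D=0x328D
Completed: cp=U+328D (starts at byte 0)
Byte[3]=C6: 2-byte lead, need 1 cont bytes. acc=0x6
Byte[4]=93: continuation. acc=(acc<<6)|0x13=0x193
Completed: cp=U+0193 (starts at byte 3)
Byte[5]=65: 1-byte ASCII. cp=U+0065
Byte[6]=D5: 2-byte lead, need 1 cont bytes. acc=0x15
Byte[7]=8E: continuation. acc=(acc<<6)|0x0E=0x54E
Completed: cp=U+054E (starts at byte 6)
Byte[8]=E0: 3-byte lead, need 2 cont bytes. acc=0x0
Byte[9]=A9: continuation. acc=(acc<<6)|0x29=0x29
Byte[10]=B5: continuation. acc=(acc<<6)|0x35=0xA75
Completed: cp=U+0A75 (starts at byte 8)
Byte[11]=2E: 1-byte ASCII. cp=U+002E
Byte[12]=EE: 3-byte lead, need 2 cont bytes. acc=0xE
Byte[13]=9C: continuation. acc=(acc<<6)|0x1C=0x39C
Byte[14]=92: continuation. acc=(acc<<6)|0x12=0xE712
Completed: cp=U+E712 (starts at byte 12)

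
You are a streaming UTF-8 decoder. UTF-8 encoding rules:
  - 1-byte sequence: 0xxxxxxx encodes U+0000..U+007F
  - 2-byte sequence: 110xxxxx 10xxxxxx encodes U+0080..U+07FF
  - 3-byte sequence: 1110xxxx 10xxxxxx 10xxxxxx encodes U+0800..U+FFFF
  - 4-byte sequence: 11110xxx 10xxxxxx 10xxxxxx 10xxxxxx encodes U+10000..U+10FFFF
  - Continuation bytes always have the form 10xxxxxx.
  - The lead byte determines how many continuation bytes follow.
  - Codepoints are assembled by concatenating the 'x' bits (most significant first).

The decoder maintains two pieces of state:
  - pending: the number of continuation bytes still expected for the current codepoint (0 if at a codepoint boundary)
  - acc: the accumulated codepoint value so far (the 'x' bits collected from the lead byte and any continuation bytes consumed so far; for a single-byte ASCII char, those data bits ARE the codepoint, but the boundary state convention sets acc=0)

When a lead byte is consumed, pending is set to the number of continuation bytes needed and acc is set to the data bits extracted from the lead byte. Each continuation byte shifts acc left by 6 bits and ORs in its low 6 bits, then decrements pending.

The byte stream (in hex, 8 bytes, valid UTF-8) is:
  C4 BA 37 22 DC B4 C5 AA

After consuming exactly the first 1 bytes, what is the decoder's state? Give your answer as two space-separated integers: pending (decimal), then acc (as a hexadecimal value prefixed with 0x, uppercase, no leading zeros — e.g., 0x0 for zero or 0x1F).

Answer: 1 0x4

Derivation:
Byte[0]=C4: 2-byte lead. pending=1, acc=0x4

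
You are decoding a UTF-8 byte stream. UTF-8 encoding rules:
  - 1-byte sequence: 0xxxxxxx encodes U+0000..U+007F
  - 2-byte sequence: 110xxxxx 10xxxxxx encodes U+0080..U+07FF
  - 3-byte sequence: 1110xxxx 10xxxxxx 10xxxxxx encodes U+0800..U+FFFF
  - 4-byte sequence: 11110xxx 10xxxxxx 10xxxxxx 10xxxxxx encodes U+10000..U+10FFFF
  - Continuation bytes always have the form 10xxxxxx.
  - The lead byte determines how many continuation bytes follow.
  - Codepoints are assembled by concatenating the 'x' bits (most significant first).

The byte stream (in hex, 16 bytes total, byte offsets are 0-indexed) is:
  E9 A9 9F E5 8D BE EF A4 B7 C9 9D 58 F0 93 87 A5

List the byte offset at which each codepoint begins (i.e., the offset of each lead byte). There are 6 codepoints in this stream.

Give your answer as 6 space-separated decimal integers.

Byte[0]=E9: 3-byte lead, need 2 cont bytes. acc=0x9
Byte[1]=A9: continuation. acc=(acc<<6)|0x29=0x269
Byte[2]=9F: continuation. acc=(acc<<6)|0x1F=0x9A5F
Completed: cp=U+9A5F (starts at byte 0)
Byte[3]=E5: 3-byte lead, need 2 cont bytes. acc=0x5
Byte[4]=8D: continuation. acc=(acc<<6)|0x0D=0x14D
Byte[5]=BE: continuation. acc=(acc<<6)|0x3E=0x537E
Completed: cp=U+537E (starts at byte 3)
Byte[6]=EF: 3-byte lead, need 2 cont bytes. acc=0xF
Byte[7]=A4: continuation. acc=(acc<<6)|0x24=0x3E4
Byte[8]=B7: continuation. acc=(acc<<6)|0x37=0xF937
Completed: cp=U+F937 (starts at byte 6)
Byte[9]=C9: 2-byte lead, need 1 cont bytes. acc=0x9
Byte[10]=9D: continuation. acc=(acc<<6)|0x1D=0x25D
Completed: cp=U+025D (starts at byte 9)
Byte[11]=58: 1-byte ASCII. cp=U+0058
Byte[12]=F0: 4-byte lead, need 3 cont bytes. acc=0x0
Byte[13]=93: continuation. acc=(acc<<6)|0x13=0x13
Byte[14]=87: continuation. acc=(acc<<6)|0x07=0x4C7
Byte[15]=A5: continuation. acc=(acc<<6)|0x25=0x131E5
Completed: cp=U+131E5 (starts at byte 12)

Answer: 0 3 6 9 11 12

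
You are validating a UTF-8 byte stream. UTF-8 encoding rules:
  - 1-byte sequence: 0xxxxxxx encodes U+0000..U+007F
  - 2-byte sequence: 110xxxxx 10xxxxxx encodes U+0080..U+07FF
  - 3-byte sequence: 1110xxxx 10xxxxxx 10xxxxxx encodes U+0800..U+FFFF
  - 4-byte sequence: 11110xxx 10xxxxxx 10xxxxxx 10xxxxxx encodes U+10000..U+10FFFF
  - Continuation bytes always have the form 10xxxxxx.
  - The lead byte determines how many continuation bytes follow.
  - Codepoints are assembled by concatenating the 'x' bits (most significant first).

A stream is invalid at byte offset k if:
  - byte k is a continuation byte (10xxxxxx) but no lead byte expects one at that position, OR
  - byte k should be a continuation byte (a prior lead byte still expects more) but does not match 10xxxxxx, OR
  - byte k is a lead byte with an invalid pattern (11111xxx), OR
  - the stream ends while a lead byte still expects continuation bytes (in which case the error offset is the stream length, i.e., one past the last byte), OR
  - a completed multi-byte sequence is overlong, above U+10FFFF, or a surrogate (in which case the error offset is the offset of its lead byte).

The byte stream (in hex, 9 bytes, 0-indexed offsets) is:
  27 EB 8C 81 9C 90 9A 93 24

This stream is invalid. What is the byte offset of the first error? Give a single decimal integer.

Byte[0]=27: 1-byte ASCII. cp=U+0027
Byte[1]=EB: 3-byte lead, need 2 cont bytes. acc=0xB
Byte[2]=8C: continuation. acc=(acc<<6)|0x0C=0x2CC
Byte[3]=81: continuation. acc=(acc<<6)|0x01=0xB301
Completed: cp=U+B301 (starts at byte 1)
Byte[4]=9C: INVALID lead byte (not 0xxx/110x/1110/11110)

Answer: 4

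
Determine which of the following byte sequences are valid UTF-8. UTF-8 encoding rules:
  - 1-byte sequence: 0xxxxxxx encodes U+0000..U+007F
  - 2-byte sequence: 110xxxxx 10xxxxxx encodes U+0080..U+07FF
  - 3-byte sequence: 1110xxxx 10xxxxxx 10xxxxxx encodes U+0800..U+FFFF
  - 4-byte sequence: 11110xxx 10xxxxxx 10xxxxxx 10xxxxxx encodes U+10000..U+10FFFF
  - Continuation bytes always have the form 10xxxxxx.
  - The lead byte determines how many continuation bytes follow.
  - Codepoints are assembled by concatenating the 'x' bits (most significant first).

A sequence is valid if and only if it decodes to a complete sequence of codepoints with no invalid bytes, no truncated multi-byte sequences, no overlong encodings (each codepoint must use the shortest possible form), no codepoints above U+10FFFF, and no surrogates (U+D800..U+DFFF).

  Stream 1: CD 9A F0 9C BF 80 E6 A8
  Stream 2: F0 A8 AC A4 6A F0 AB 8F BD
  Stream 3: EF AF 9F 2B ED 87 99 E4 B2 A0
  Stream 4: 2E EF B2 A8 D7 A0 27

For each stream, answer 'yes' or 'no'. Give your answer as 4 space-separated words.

Stream 1: error at byte offset 8. INVALID
Stream 2: decodes cleanly. VALID
Stream 3: decodes cleanly. VALID
Stream 4: decodes cleanly. VALID

Answer: no yes yes yes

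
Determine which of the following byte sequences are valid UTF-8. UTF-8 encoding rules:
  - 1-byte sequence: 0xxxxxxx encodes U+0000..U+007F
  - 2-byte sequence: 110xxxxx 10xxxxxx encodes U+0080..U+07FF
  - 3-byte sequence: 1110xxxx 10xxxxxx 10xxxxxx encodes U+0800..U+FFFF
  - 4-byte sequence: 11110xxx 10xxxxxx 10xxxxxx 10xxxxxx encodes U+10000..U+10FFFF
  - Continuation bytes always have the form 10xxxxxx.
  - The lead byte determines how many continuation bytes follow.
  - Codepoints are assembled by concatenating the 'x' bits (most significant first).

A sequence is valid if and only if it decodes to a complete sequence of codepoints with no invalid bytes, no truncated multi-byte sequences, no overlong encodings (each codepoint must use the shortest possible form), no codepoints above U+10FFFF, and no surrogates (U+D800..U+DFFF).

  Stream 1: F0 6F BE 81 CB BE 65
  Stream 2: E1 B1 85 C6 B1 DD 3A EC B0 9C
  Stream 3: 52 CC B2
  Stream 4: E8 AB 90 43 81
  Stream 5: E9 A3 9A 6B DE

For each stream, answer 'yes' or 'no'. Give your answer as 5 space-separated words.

Answer: no no yes no no

Derivation:
Stream 1: error at byte offset 1. INVALID
Stream 2: error at byte offset 6. INVALID
Stream 3: decodes cleanly. VALID
Stream 4: error at byte offset 4. INVALID
Stream 5: error at byte offset 5. INVALID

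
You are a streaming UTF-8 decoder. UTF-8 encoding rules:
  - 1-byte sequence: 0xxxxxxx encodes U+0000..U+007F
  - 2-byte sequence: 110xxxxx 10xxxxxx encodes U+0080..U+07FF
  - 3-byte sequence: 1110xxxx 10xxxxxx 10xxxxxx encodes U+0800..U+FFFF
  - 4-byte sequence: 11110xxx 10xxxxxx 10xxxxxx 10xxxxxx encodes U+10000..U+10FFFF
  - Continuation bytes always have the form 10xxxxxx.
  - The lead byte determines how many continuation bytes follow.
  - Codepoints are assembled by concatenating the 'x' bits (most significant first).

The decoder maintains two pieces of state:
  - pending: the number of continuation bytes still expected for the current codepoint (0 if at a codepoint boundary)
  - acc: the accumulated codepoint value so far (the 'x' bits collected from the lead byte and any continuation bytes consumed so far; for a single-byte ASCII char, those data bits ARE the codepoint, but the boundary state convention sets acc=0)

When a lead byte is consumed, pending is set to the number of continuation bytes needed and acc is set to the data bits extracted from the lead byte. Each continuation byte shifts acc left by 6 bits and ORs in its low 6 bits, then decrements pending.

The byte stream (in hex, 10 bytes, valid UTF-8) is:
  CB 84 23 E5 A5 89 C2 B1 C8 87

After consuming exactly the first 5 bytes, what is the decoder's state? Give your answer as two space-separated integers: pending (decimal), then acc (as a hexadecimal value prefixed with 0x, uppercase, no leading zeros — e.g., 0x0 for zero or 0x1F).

Byte[0]=CB: 2-byte lead. pending=1, acc=0xB
Byte[1]=84: continuation. acc=(acc<<6)|0x04=0x2C4, pending=0
Byte[2]=23: 1-byte. pending=0, acc=0x0
Byte[3]=E5: 3-byte lead. pending=2, acc=0x5
Byte[4]=A5: continuation. acc=(acc<<6)|0x25=0x165, pending=1

Answer: 1 0x165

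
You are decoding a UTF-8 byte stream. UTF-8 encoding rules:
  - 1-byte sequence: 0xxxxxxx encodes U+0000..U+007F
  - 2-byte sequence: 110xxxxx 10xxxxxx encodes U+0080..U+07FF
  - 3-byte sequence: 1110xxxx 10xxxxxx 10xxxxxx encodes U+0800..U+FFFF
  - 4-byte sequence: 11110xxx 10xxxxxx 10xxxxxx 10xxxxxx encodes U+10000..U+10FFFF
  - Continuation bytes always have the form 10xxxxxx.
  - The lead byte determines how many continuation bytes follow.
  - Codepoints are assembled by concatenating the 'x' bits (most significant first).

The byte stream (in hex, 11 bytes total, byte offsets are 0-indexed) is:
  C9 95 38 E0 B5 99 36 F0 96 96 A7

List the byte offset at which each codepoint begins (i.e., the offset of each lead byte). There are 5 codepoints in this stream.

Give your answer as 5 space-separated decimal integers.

Byte[0]=C9: 2-byte lead, need 1 cont bytes. acc=0x9
Byte[1]=95: continuation. acc=(acc<<6)|0x15=0x255
Completed: cp=U+0255 (starts at byte 0)
Byte[2]=38: 1-byte ASCII. cp=U+0038
Byte[3]=E0: 3-byte lead, need 2 cont bytes. acc=0x0
Byte[4]=B5: continuation. acc=(acc<<6)|0x35=0x35
Byte[5]=99: continuation. acc=(acc<<6)|0x19=0xD59
Completed: cp=U+0D59 (starts at byte 3)
Byte[6]=36: 1-byte ASCII. cp=U+0036
Byte[7]=F0: 4-byte lead, need 3 cont bytes. acc=0x0
Byte[8]=96: continuation. acc=(acc<<6)|0x16=0x16
Byte[9]=96: continuation. acc=(acc<<6)|0x16=0x596
Byte[10]=A7: continuation. acc=(acc<<6)|0x27=0x165A7
Completed: cp=U+165A7 (starts at byte 7)

Answer: 0 2 3 6 7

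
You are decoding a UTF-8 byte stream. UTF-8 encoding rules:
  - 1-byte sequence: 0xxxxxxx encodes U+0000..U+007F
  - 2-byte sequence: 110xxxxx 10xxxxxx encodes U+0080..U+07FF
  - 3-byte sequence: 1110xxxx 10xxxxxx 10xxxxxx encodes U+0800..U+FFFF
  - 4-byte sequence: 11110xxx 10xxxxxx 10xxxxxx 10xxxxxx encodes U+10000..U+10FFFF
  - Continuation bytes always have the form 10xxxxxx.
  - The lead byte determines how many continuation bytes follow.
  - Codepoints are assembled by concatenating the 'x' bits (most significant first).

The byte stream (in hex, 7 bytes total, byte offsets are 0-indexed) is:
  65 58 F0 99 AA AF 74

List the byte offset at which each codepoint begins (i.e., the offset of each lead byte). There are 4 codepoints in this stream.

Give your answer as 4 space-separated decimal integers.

Byte[0]=65: 1-byte ASCII. cp=U+0065
Byte[1]=58: 1-byte ASCII. cp=U+0058
Byte[2]=F0: 4-byte lead, need 3 cont bytes. acc=0x0
Byte[3]=99: continuation. acc=(acc<<6)|0x19=0x19
Byte[4]=AA: continuation. acc=(acc<<6)|0x2A=0x66A
Byte[5]=AF: continuation. acc=(acc<<6)|0x2F=0x19AAF
Completed: cp=U+19AAF (starts at byte 2)
Byte[6]=74: 1-byte ASCII. cp=U+0074

Answer: 0 1 2 6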